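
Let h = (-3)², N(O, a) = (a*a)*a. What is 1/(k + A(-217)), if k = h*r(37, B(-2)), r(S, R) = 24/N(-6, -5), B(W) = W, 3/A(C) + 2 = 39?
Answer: -4625/7617 ≈ -0.60719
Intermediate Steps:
N(O, a) = a³ (N(O, a) = a²*a = a³)
A(C) = 3/37 (A(C) = 3/(-2 + 39) = 3/37)
h = 9
r(S, R) = -24/125 (r(S, R) = 24/((-5)³) = 24/(-125) = 24*(-1/125) = -24/125)
k = -216/125 (k = 9*(-24/125) = -216/125 ≈ -1.7280)
1/(k + A(-217)) = 1/(-216/125 + 3/37) = 1/(-7617/4625) = -4625/7617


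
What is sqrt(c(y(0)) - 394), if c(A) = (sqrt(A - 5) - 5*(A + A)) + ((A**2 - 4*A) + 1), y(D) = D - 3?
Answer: sqrt(-342 + 2*I*sqrt(2)) ≈ 0.07647 + 18.493*I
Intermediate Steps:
y(D) = -3 + D
c(A) = 1 + A**2 + sqrt(-5 + A) - 14*A (c(A) = (sqrt(-5 + A) - 10*A) + (1 + A**2 - 4*A) = 1 + A**2 + sqrt(-5 + A) - 14*A)
sqrt(c(y(0)) - 394) = sqrt((1 + (-3 + 0)**2 + sqrt(-5 + (-3 + 0)) - 14*(-3 + 0)) - 394) = sqrt((1 + (-3)**2 + sqrt(-5 - 3) - 14*(-3)) - 394) = sqrt((1 + 9 + sqrt(-8) + 42) - 394) = sqrt((1 + 9 + 2*I*sqrt(2) + 42) - 394) = sqrt((52 + 2*I*sqrt(2)) - 394) = sqrt(-342 + 2*I*sqrt(2))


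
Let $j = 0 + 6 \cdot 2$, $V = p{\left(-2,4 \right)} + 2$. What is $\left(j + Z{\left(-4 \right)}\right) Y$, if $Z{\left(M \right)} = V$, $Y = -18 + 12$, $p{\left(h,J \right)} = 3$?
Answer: $-102$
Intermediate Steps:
$Y = -6$
$V = 5$ ($V = 3 + 2 = 5$)
$Z{\left(M \right)} = 5$
$j = 12$ ($j = 0 + 12 = 12$)
$\left(j + Z{\left(-4 \right)}\right) Y = \left(12 + 5\right) \left(-6\right) = 17 \left(-6\right) = -102$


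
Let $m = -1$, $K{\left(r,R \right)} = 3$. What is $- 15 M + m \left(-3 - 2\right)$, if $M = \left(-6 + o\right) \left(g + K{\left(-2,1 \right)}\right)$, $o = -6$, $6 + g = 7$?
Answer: $725$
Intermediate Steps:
$g = 1$ ($g = -6 + 7 = 1$)
$M = -48$ ($M = \left(-6 - 6\right) \left(1 + 3\right) = \left(-12\right) 4 = -48$)
$- 15 M + m \left(-3 - 2\right) = \left(-15\right) \left(-48\right) - \left(-3 - 2\right) = 720 - -5 = 720 + 5 = 725$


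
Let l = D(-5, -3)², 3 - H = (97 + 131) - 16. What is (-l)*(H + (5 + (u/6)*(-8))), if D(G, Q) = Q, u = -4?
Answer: 1788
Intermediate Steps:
H = -209 (H = 3 - ((97 + 131) - 16) = 3 - (228 - 16) = 3 - 1*212 = 3 - 212 = -209)
l = 9 (l = (-3)² = 9)
(-l)*(H + (5 + (u/6)*(-8))) = (-1*9)*(-209 + (5 - 4/6*(-8))) = -9*(-209 + (5 - 4*⅙*(-8))) = -9*(-209 + (5 - ⅔*(-8))) = -9*(-209 + (5 + 16/3)) = -9*(-209 + 31/3) = -9*(-596/3) = 1788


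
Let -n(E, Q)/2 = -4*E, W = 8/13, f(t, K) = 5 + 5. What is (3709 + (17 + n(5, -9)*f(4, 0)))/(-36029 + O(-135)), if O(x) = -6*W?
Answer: -53638/468425 ≈ -0.11451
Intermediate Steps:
f(t, K) = 10
W = 8/13 (W = 8*(1/13) = 8/13 ≈ 0.61539)
n(E, Q) = 8*E (n(E, Q) = -(-8)*E = 8*E)
O(x) = -48/13 (O(x) = -6*8/13 = -48/13)
(3709 + (17 + n(5, -9)*f(4, 0)))/(-36029 + O(-135)) = (3709 + (17 + (8*5)*10))/(-36029 - 48/13) = (3709 + (17 + 40*10))/(-468425/13) = (3709 + (17 + 400))*(-13/468425) = (3709 + 417)*(-13/468425) = 4126*(-13/468425) = -53638/468425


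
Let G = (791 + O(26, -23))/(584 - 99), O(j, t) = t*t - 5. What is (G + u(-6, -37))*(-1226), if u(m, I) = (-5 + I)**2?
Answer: -210100846/97 ≈ -2.1660e+6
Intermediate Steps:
O(j, t) = -5 + t**2 (O(j, t) = t**2 - 5 = -5 + t**2)
G = 263/97 (G = (791 + (-5 + (-23)**2))/(584 - 99) = (791 + (-5 + 529))/485 = (791 + 524)*(1/485) = 1315*(1/485) = 263/97 ≈ 2.7113)
(G + u(-6, -37))*(-1226) = (263/97 + (-5 - 37)**2)*(-1226) = (263/97 + (-42)**2)*(-1226) = (263/97 + 1764)*(-1226) = (171371/97)*(-1226) = -210100846/97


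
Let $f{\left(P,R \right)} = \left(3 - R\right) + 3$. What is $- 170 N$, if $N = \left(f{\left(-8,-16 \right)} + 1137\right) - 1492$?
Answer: $56610$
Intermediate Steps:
$f{\left(P,R \right)} = 6 - R$
$N = -333$ ($N = \left(\left(6 - -16\right) + 1137\right) - 1492 = \left(\left(6 + 16\right) + 1137\right) - 1492 = \left(22 + 1137\right) - 1492 = 1159 - 1492 = -333$)
$- 170 N = \left(-170\right) \left(-333\right) = 56610$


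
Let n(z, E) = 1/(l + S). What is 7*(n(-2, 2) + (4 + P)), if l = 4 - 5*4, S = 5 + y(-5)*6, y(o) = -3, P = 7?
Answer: 2226/29 ≈ 76.759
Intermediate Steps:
S = -13 (S = 5 - 3*6 = 5 - 18 = -13)
l = -16 (l = 4 - 20 = -16)
n(z, E) = -1/29 (n(z, E) = 1/(-16 - 13) = 1/(-29) = -1/29)
7*(n(-2, 2) + (4 + P)) = 7*(-1/29 + (4 + 7)) = 7*(-1/29 + 11) = 7*(318/29) = 2226/29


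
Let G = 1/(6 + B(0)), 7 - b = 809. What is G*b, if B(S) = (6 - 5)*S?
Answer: -401/3 ≈ -133.67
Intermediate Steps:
b = -802 (b = 7 - 1*809 = 7 - 809 = -802)
B(S) = S (B(S) = 1*S = S)
G = ⅙ (G = 1/(6 + 0) = 1/6 = ⅙ ≈ 0.16667)
G*b = (⅙)*(-802) = -401/3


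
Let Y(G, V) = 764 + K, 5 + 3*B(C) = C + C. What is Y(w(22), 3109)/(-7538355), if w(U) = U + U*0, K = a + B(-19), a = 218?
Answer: -2903/22615065 ≈ -0.00012837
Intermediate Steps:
B(C) = -5/3 + 2*C/3 (B(C) = -5/3 + (C + C)/3 = -5/3 + (2*C)/3 = -5/3 + 2*C/3)
K = 611/3 (K = 218 + (-5/3 + (⅔)*(-19)) = 218 + (-5/3 - 38/3) = 218 - 43/3 = 611/3 ≈ 203.67)
w(U) = U (w(U) = U + 0 = U)
Y(G, V) = 2903/3 (Y(G, V) = 764 + 611/3 = 2903/3)
Y(w(22), 3109)/(-7538355) = (2903/3)/(-7538355) = (2903/3)*(-1/7538355) = -2903/22615065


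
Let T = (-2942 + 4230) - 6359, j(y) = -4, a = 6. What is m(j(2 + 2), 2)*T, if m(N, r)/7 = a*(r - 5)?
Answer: 638946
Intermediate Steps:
m(N, r) = -210 + 42*r (m(N, r) = 7*(6*(r - 5)) = 7*(6*(-5 + r)) = 7*(-30 + 6*r) = -210 + 42*r)
T = -5071 (T = 1288 - 6359 = -5071)
m(j(2 + 2), 2)*T = (-210 + 42*2)*(-5071) = (-210 + 84)*(-5071) = -126*(-5071) = 638946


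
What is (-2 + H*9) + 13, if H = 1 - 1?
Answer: 11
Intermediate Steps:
H = 0
(-2 + H*9) + 13 = (-2 + 0*9) + 13 = (-2 + 0) + 13 = -2 + 13 = 11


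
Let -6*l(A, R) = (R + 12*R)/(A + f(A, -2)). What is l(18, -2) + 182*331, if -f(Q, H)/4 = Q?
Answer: 9759191/162 ≈ 60242.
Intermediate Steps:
f(Q, H) = -4*Q
l(A, R) = 13*R/(18*A) (l(A, R) = -(R + 12*R)/(6*(A - 4*A)) = -13*R/(6*((-3*A))) = -13*R*(-1/(3*A))/6 = -(-13)*R/(18*A) = 13*R/(18*A))
l(18, -2) + 182*331 = (13/18)*(-2)/18 + 182*331 = (13/18)*(-2)*(1/18) + 60242 = -13/162 + 60242 = 9759191/162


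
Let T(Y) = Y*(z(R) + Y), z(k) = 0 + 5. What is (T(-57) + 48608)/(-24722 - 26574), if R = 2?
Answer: -12893/12824 ≈ -1.0054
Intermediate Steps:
z(k) = 5
T(Y) = Y*(5 + Y)
(T(-57) + 48608)/(-24722 - 26574) = (-57*(5 - 57) + 48608)/(-24722 - 26574) = (-57*(-52) + 48608)/(-51296) = (2964 + 48608)*(-1/51296) = 51572*(-1/51296) = -12893/12824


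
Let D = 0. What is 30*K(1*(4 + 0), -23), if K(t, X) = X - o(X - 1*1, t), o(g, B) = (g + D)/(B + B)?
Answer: -600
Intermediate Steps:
o(g, B) = g/(2*B) (o(g, B) = (g + 0)/(B + B) = g/((2*B)) = g*(1/(2*B)) = g/(2*B))
K(t, X) = X - (-1 + X)/(2*t) (K(t, X) = X - (X - 1*1)/(2*t) = X - (X - 1)/(2*t) = X - (-1 + X)/(2*t))
30*K(1*(4 + 0), -23) = 30*((1 - 1*(-23) + 2*(-23)*(1*(4 + 0)))/(2*((1*(4 + 0))))) = 30*((1 + 23 + 2*(-23)*(1*4))/(2*((1*4)))) = 30*((1/2)*(1 + 23 + 2*(-23)*4)/4) = 30*((1/2)*(1/4)*(1 + 23 - 184)) = 30*((1/2)*(1/4)*(-160)) = 30*(-20) = -600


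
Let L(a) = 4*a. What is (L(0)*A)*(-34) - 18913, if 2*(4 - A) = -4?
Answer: -18913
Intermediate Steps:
A = 6 (A = 4 - ½*(-4) = 4 + 2 = 6)
(L(0)*A)*(-34) - 18913 = ((4*0)*6)*(-34) - 18913 = (0*6)*(-34) - 18913 = 0*(-34) - 18913 = 0 - 18913 = -18913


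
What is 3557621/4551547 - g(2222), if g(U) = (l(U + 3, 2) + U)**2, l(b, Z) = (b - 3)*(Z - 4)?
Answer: -22472276620727/4551547 ≈ -4.9373e+6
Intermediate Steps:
l(b, Z) = (-4 + Z)*(-3 + b) (l(b, Z) = (-3 + b)*(-4 + Z) = (-4 + Z)*(-3 + b))
g(U) = U**2 (g(U) = ((12 - 4*(U + 3) - 3*2 + 2*(U + 3)) + U)**2 = ((12 - 4*(3 + U) - 6 + 2*(3 + U)) + U)**2 = ((12 + (-12 - 4*U) - 6 + (6 + 2*U)) + U)**2 = (-2*U + U)**2 = (-U)**2 = U**2)
3557621/4551547 - g(2222) = 3557621/4551547 - 1*2222**2 = 3557621*(1/4551547) - 1*4937284 = 3557621/4551547 - 4937284 = -22472276620727/4551547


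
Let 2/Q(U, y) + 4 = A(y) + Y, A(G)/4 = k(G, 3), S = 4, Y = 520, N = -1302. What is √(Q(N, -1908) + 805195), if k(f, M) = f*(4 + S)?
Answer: √737778357685230/30270 ≈ 897.33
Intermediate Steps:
k(f, M) = 8*f (k(f, M) = f*(4 + 4) = f*8 = 8*f)
A(G) = 32*G (A(G) = 4*(8*G) = 32*G)
Q(U, y) = 2/(516 + 32*y) (Q(U, y) = 2/(-4 + (32*y + 520)) = 2/(-4 + (520 + 32*y)) = 2/(516 + 32*y))
√(Q(N, -1908) + 805195) = √(1/(2*(129 + 8*(-1908))) + 805195) = √(1/(2*(129 - 15264)) + 805195) = √((½)/(-15135) + 805195) = √((½)*(-1/15135) + 805195) = √(-1/30270 + 805195) = √(24373252649/30270) = √737778357685230/30270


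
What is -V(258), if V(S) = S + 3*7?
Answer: -279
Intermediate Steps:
V(S) = 21 + S (V(S) = S + 21 = 21 + S)
-V(258) = -(21 + 258) = -1*279 = -279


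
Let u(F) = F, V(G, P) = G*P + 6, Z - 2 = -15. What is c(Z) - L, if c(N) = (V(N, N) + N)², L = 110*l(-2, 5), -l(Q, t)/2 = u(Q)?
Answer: 25804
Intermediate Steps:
Z = -13 (Z = 2 - 15 = -13)
V(G, P) = 6 + G*P
l(Q, t) = -2*Q
L = 440 (L = 110*(-2*(-2)) = 110*4 = 440)
c(N) = (6 + N + N²)² (c(N) = ((6 + N*N) + N)² = ((6 + N²) + N)² = (6 + N + N²)²)
c(Z) - L = (6 - 13 + (-13)²)² - 1*440 = (6 - 13 + 169)² - 440 = 162² - 440 = 26244 - 440 = 25804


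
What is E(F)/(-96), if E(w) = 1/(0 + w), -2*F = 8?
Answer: 1/384 ≈ 0.0026042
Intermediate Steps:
F = -4 (F = -1/2*8 = -4)
E(w) = 1/w
E(F)/(-96) = 1/(-4*(-96)) = -1/4*(-1/96) = 1/384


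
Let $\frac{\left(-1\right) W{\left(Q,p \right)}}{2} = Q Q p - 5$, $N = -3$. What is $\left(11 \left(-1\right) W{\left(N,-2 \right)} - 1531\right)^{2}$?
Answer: $4149369$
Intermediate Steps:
$W{\left(Q,p \right)} = 10 - 2 p Q^{2}$ ($W{\left(Q,p \right)} = - 2 \left(Q Q p - 5\right) = - 2 \left(Q^{2} p - 5\right) = - 2 \left(p Q^{2} - 5\right) = - 2 \left(-5 + p Q^{2}\right) = 10 - 2 p Q^{2}$)
$\left(11 \left(-1\right) W{\left(N,-2 \right)} - 1531\right)^{2} = \left(11 \left(-1\right) \left(10 - - 4 \left(-3\right)^{2}\right) - 1531\right)^{2} = \left(- 11 \left(10 - \left(-4\right) 9\right) - 1531\right)^{2} = \left(- 11 \left(10 + 36\right) - 1531\right)^{2} = \left(\left(-11\right) 46 - 1531\right)^{2} = \left(-506 - 1531\right)^{2} = \left(-2037\right)^{2} = 4149369$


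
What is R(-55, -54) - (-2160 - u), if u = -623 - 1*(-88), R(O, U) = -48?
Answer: 1577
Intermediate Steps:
u = -535 (u = -623 + 88 = -535)
R(-55, -54) - (-2160 - u) = -48 - (-2160 - 1*(-535)) = -48 - (-2160 + 535) = -48 - 1*(-1625) = -48 + 1625 = 1577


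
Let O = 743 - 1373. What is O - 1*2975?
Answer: -3605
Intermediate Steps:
O = -630
O - 1*2975 = -630 - 1*2975 = -630 - 2975 = -3605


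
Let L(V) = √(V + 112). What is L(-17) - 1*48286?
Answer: -48286 + √95 ≈ -48276.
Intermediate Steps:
L(V) = √(112 + V)
L(-17) - 1*48286 = √(112 - 17) - 1*48286 = √95 - 48286 = -48286 + √95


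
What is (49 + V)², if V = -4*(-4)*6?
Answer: 21025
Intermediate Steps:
V = 96 (V = 16*6 = 96)
(49 + V)² = (49 + 96)² = 145² = 21025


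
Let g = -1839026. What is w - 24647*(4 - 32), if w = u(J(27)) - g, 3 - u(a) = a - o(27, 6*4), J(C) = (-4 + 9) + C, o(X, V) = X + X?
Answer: 2529167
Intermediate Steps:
o(X, V) = 2*X
J(C) = 5 + C
u(a) = 57 - a (u(a) = 3 - (a - 2*27) = 3 - (a - 1*54) = 3 - (a - 54) = 3 - (-54 + a) = 3 + (54 - a) = 57 - a)
w = 1839051 (w = (57 - (5 + 27)) - 1*(-1839026) = (57 - 1*32) + 1839026 = (57 - 32) + 1839026 = 25 + 1839026 = 1839051)
w - 24647*(4 - 32) = 1839051 - 24647*(4 - 32) = 1839051 - 24647*(-28) = 1839051 + 690116 = 2529167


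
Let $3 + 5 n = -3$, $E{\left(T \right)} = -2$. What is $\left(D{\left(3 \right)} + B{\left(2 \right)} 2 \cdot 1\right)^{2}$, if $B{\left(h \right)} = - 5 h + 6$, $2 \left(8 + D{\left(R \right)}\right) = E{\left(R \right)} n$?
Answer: $\frac{5476}{25} \approx 219.04$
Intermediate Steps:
$n = - \frac{6}{5}$ ($n = - \frac{3}{5} + \frac{1}{5} \left(-3\right) = - \frac{3}{5} - \frac{3}{5} = - \frac{6}{5} \approx -1.2$)
$D{\left(R \right)} = - \frac{34}{5}$ ($D{\left(R \right)} = -8 + \frac{\left(-2\right) \left(- \frac{6}{5}\right)}{2} = -8 + \frac{1}{2} \cdot \frac{12}{5} = -8 + \frac{6}{5} = - \frac{34}{5}$)
$B{\left(h \right)} = 6 - 5 h$
$\left(D{\left(3 \right)} + B{\left(2 \right)} 2 \cdot 1\right)^{2} = \left(- \frac{34}{5} + \left(6 - 10\right) 2 \cdot 1\right)^{2} = \left(- \frac{34}{5} + \left(-4\right) 2 \cdot 1\right)^{2} = \left(- \frac{34}{5} - 8\right)^{2} = \left(- \frac{74}{5}\right)^{2} = \frac{5476}{25}$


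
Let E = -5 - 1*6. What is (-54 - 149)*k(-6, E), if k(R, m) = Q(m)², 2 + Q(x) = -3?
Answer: -5075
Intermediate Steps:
Q(x) = -5 (Q(x) = -2 - 3 = -5)
E = -11 (E = -5 - 6 = -11)
k(R, m) = 25 (k(R, m) = (-5)² = 25)
(-54 - 149)*k(-6, E) = (-54 - 149)*25 = -203*25 = -5075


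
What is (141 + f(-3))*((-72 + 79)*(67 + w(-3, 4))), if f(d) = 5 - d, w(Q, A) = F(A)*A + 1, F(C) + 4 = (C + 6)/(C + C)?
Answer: 59451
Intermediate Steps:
F(C) = -4 + (6 + C)/(2*C) (F(C) = -4 + (C + 6)/(C + C) = -4 + (6 + C)/((2*C)) = -4 + (6 + C)*(1/(2*C)) = -4 + (6 + C)/(2*C))
w(Q, A) = 1 + A*(-7/2 + 3/A) (w(Q, A) = (-7/2 + 3/A)*A + 1 = A*(-7/2 + 3/A) + 1 = 1 + A*(-7/2 + 3/A))
(141 + f(-3))*((-72 + 79)*(67 + w(-3, 4))) = (141 + (5 - 1*(-3)))*((-72 + 79)*(67 + (4 - 7/2*4))) = (141 + (5 + 3))*(7*(67 + (4 - 14))) = (141 + 8)*(7*(67 - 10)) = 149*(7*57) = 149*399 = 59451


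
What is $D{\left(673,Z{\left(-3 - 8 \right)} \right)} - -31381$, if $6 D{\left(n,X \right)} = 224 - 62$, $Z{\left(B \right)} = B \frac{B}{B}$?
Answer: $31408$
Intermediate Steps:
$Z{\left(B \right)} = B$ ($Z{\left(B \right)} = B 1 = B$)
$D{\left(n,X \right)} = 27$ ($D{\left(n,X \right)} = \frac{224 - 62}{6} = \frac{1}{6} \cdot 162 = 27$)
$D{\left(673,Z{\left(-3 - 8 \right)} \right)} - -31381 = 27 - -31381 = 27 + 31381 = 31408$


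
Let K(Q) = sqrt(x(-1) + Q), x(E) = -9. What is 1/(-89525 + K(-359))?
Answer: -89525/8014725993 - 4*I*sqrt(23)/8014725993 ≈ -1.117e-5 - 2.3935e-9*I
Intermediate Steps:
K(Q) = sqrt(-9 + Q)
1/(-89525 + K(-359)) = 1/(-89525 + sqrt(-9 - 359)) = 1/(-89525 + sqrt(-368)) = 1/(-89525 + 4*I*sqrt(23))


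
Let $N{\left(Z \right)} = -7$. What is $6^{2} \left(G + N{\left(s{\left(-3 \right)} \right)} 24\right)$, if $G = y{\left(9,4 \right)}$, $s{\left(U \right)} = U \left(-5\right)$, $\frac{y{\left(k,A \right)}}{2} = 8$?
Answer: $-5472$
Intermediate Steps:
$y{\left(k,A \right)} = 16$ ($y{\left(k,A \right)} = 2 \cdot 8 = 16$)
$s{\left(U \right)} = - 5 U$
$G = 16$
$6^{2} \left(G + N{\left(s{\left(-3 \right)} \right)} 24\right) = 6^{2} \left(16 - 168\right) = 36 \left(16 - 168\right) = 36 \left(-152\right) = -5472$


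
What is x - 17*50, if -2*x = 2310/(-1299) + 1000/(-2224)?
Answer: -204367615/240748 ≈ -848.89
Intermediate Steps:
x = 268185/240748 (x = -(2310/(-1299) + 1000/(-2224))/2 = -(2310*(-1/1299) + 1000*(-1/2224))/2 = -(-770/433 - 125/278)/2 = -½*(-268185/120374) = 268185/240748 ≈ 1.1140)
x - 17*50 = 268185/240748 - 17*50 = 268185/240748 - 1*850 = 268185/240748 - 850 = -204367615/240748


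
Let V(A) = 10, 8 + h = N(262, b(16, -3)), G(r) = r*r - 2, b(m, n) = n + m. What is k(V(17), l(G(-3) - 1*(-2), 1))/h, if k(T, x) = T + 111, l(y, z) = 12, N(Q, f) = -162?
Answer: -121/170 ≈ -0.71176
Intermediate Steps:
b(m, n) = m + n
G(r) = -2 + r² (G(r) = r² - 2 = -2 + r²)
h = -170 (h = -8 - 162 = -170)
k(T, x) = 111 + T
k(V(17), l(G(-3) - 1*(-2), 1))/h = (111 + 10)/(-170) = 121*(-1/170) = -121/170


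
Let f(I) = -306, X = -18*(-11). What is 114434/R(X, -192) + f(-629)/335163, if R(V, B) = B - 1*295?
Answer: -12784730588/54408127 ≈ -234.98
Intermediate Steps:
X = 198
R(V, B) = -295 + B (R(V, B) = B - 295 = -295 + B)
114434/R(X, -192) + f(-629)/335163 = 114434/(-295 - 192) - 306/335163 = 114434/(-487) - 306*1/335163 = 114434*(-1/487) - 102/111721 = -114434/487 - 102/111721 = -12784730588/54408127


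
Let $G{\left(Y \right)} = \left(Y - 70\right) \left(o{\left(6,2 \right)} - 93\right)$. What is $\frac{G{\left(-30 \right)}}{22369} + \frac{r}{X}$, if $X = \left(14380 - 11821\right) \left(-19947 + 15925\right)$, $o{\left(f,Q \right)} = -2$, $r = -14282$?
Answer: $\frac{49048152529}{115114206981} \approx 0.42608$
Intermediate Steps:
$X = -10292298$ ($X = 2559 \left(-4022\right) = -10292298$)
$G{\left(Y \right)} = 6650 - 95 Y$ ($G{\left(Y \right)} = \left(Y - 70\right) \left(-2 - 93\right) = \left(-70 + Y\right) \left(-95\right) = 6650 - 95 Y$)
$\frac{G{\left(-30 \right)}}{22369} + \frac{r}{X} = \frac{6650 - -2850}{22369} - \frac{14282}{-10292298} = \left(6650 + 2850\right) \frac{1}{22369} - - \frac{7141}{5146149} = 9500 \cdot \frac{1}{22369} + \frac{7141}{5146149} = \frac{9500}{22369} + \frac{7141}{5146149} = \frac{49048152529}{115114206981}$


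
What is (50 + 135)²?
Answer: 34225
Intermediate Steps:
(50 + 135)² = 185² = 34225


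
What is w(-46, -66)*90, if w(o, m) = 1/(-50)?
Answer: -9/5 ≈ -1.8000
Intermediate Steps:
w(o, m) = -1/50
w(-46, -66)*90 = -1/50*90 = -9/5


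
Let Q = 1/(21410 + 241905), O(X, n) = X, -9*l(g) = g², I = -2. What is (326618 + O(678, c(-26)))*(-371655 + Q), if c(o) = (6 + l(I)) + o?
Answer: -32029951229499904/263315 ≈ -1.2164e+11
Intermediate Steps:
l(g) = -g²/9
c(o) = 50/9 + o (c(o) = (6 - ⅑*(-2)²) + o = (6 - ⅑*4) + o = (6 - 4/9) + o = 50/9 + o)
Q = 1/263315 ≈ 3.7977e-6
(326618 + O(678, c(-26)))*(-371655 + Q) = (326618 + 678)*(-371655 + 1/263315) = 327296*(-97862336324/263315) = -32029951229499904/263315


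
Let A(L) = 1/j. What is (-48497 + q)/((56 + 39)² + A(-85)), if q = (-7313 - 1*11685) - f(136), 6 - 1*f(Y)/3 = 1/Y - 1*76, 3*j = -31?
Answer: -285595963/38048992 ≈ -7.5060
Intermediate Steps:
j = -31/3 (j = (⅓)*(-31) = -31/3 ≈ -10.333)
A(L) = -3/31 (A(L) = 1/(-31/3) = -3/31)
f(Y) = 246 - 3/Y (f(Y) = 18 - 3*(1/Y - 1*76) = 18 - 3*(1/Y - 76) = 18 - 3*(-76 + 1/Y) = 18 + (228 - 3/Y) = 246 - 3/Y)
q = -2617181/136 (q = (-7313 - 1*11685) - (246 - 3/136) = (-7313 - 11685) - (246 - 3*1/136) = -18998 - (246 - 3/136) = -18998 - 1*33453/136 = -18998 - 33453/136 = -2617181/136 ≈ -19244.)
(-48497 + q)/((56 + 39)² + A(-85)) = (-48497 - 2617181/136)/((56 + 39)² - 3/31) = -9212773/(136*(95² - 3/31)) = -9212773/(136*(9025 - 3/31)) = -9212773/(136*279772/31) = -9212773/136*31/279772 = -285595963/38048992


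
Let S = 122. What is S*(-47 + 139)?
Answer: 11224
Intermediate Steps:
S*(-47 + 139) = 122*(-47 + 139) = 122*92 = 11224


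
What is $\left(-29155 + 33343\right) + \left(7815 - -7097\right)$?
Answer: $19100$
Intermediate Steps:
$\left(-29155 + 33343\right) + \left(7815 - -7097\right) = 4188 + \left(7815 + 7097\right) = 4188 + 14912 = 19100$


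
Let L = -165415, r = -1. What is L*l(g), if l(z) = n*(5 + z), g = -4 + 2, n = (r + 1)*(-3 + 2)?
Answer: 0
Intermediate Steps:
n = 0 (n = (-1 + 1)*(-3 + 2) = 0*(-1) = 0)
g = -2
l(z) = 0 (l(z) = 0*(5 + z) = 0)
L*l(g) = -165415*0 = 0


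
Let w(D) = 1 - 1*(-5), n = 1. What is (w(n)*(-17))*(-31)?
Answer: 3162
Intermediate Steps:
w(D) = 6 (w(D) = 1 + 5 = 6)
(w(n)*(-17))*(-31) = (6*(-17))*(-31) = -102*(-31) = 3162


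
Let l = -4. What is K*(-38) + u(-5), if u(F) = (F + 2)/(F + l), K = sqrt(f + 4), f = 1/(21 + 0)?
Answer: 1/3 - 38*sqrt(1785)/21 ≈ -76.118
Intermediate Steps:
f = 1/21 ≈ 0.047619
K = sqrt(1785)/21 (K = sqrt(1/21 + 4) = sqrt(85/21) = sqrt(1785)/21 ≈ 2.0119)
u(F) = (2 + F)/(-4 + F) (u(F) = (F + 2)/(F - 4) = (2 + F)/(-4 + F))
K*(-38) + u(-5) = (sqrt(1785)/21)*(-38) + (2 - 5)/(-4 - 5) = -38*sqrt(1785)/21 - 3/(-9) = -38*sqrt(1785)/21 - 1/9*(-3) = -38*sqrt(1785)/21 + 1/3 = 1/3 - 38*sqrt(1785)/21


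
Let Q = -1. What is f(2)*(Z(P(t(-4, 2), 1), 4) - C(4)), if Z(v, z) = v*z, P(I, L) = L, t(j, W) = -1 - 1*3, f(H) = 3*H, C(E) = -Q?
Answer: 18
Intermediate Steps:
C(E) = 1 (C(E) = -1*(-1) = 1)
t(j, W) = -4 (t(j, W) = -1 - 3 = -4)
f(2)*(Z(P(t(-4, 2), 1), 4) - C(4)) = (3*2)*(1*4 - 1*1) = 6*(4 - 1) = 6*3 = 18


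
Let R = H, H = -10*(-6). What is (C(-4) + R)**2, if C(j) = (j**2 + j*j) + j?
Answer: 7744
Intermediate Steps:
C(j) = j + 2*j**2 (C(j) = (j**2 + j**2) + j = 2*j**2 + j = j + 2*j**2)
H = 60
R = 60
(C(-4) + R)**2 = (-4*(1 + 2*(-4)) + 60)**2 = (-4*(1 - 8) + 60)**2 = (-4*(-7) + 60)**2 = (28 + 60)**2 = 88**2 = 7744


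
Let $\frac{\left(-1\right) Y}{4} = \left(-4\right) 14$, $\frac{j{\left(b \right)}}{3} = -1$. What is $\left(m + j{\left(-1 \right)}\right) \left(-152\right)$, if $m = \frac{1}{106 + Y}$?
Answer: $\frac{75164}{165} \approx 455.54$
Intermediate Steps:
$j{\left(b \right)} = -3$ ($j{\left(b \right)} = 3 \left(-1\right) = -3$)
$Y = 224$ ($Y = - 4 \left(\left(-4\right) 14\right) = \left(-4\right) \left(-56\right) = 224$)
$m = \frac{1}{330}$ ($m = \frac{1}{106 + 224} = \frac{1}{330} \approx 0.0030303$)
$\left(m + j{\left(-1 \right)}\right) \left(-152\right) = \left(\frac{1}{330} - 3\right) \left(-152\right) = \left(- \frac{989}{330}\right) \left(-152\right) = \frac{75164}{165}$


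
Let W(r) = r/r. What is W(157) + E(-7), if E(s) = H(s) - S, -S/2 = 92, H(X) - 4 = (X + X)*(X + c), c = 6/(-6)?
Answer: 301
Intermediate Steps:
c = -1 (c = 6*(-⅙) = -1)
H(X) = 4 + 2*X*(-1 + X) (H(X) = 4 + (X + X)*(X - 1) = 4 + (2*X)*(-1 + X) = 4 + 2*X*(-1 + X))
W(r) = 1
S = -184 (S = -2*92 = -184)
E(s) = 188 - 2*s + 2*s² (E(s) = (4 - 2*s + 2*s²) - 1*(-184) = (4 - 2*s + 2*s²) + 184 = 188 - 2*s + 2*s²)
W(157) + E(-7) = 1 + (188 - 2*(-7) + 2*(-7)²) = 1 + (188 + 14 + 2*49) = 1 + (188 + 14 + 98) = 1 + 300 = 301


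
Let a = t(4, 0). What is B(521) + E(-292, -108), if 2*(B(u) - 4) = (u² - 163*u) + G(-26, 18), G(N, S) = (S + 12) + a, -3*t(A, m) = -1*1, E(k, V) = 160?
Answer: 560629/6 ≈ 93438.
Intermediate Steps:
t(A, m) = ⅓ (t(A, m) = -(-1)/3 = -⅓*(-1) = ⅓)
a = ⅓ ≈ 0.33333
G(N, S) = 37/3 + S (G(N, S) = (S + 12) + ⅓ = (12 + S) + ⅓ = 37/3 + S)
B(u) = 115/6 + u²/2 - 163*u/2 (B(u) = 4 + ((u² - 163*u) + (37/3 + 18))/2 = 4 + ((u² - 163*u) + 91/3)/2 = 4 + (91/3 + u² - 163*u)/2 = 4 + (91/6 + u²/2 - 163*u/2) = 115/6 + u²/2 - 163*u/2)
B(521) + E(-292, -108) = (115/6 + (½)*521² - 163/2*521) + 160 = (115/6 + (½)*271441 - 84923/2) + 160 = (115/6 + 271441/2 - 84923/2) + 160 = 559669/6 + 160 = 560629/6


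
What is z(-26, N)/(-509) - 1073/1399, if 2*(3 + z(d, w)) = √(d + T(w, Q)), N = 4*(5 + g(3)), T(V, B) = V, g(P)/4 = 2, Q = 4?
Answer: -541960/712091 - √26/1018 ≈ -0.76609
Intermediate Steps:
g(P) = 8 (g(P) = 4*2 = 8)
N = 52 (N = 4*(5 + 8) = 4*13 = 52)
z(d, w) = -3 + √(d + w)/2
z(-26, N)/(-509) - 1073/1399 = (-3 + √(-26 + 52)/2)/(-509) - 1073/1399 = (-3 + √26/2)*(-1/509) - 1073*1/1399 = (3/509 - √26/1018) - 1073/1399 = -541960/712091 - √26/1018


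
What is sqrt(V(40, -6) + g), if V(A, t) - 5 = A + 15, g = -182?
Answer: I*sqrt(122) ≈ 11.045*I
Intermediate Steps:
V(A, t) = 20 + A (V(A, t) = 5 + (A + 15) = 5 + (15 + A) = 20 + A)
sqrt(V(40, -6) + g) = sqrt((20 + 40) - 182) = sqrt(60 - 182) = sqrt(-122) = I*sqrt(122)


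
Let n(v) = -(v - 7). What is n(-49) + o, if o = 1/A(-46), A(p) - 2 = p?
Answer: 2463/44 ≈ 55.977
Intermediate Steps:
A(p) = 2 + p
n(v) = 7 - v (n(v) = -(-7 + v) = 7 - v)
o = -1/44 (o = 1/(2 - 46) = 1/(-44) = -1/44 ≈ -0.022727)
n(-49) + o = (7 - 1*(-49)) - 1/44 = (7 + 49) - 1/44 = 56 - 1/44 = 2463/44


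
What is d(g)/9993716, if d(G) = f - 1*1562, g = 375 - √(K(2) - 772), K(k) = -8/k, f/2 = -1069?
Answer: -925/2498429 ≈ -0.00037023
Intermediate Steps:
f = -2138 (f = 2*(-1069) = -2138)
g = 375 - 2*I*√194 (g = 375 - √(-8/2 - 772) = 375 - √(-8*½ - 772) = 375 - √(-4 - 772) = 375 - √(-776) = 375 - 2*I*√194 ≈ 375.0 - 27.857*I)
d(G) = -3700 (d(G) = -2138 - 1*1562 = -2138 - 1562 = -3700)
d(g)/9993716 = -3700/9993716 = -3700*1/9993716 = -925/2498429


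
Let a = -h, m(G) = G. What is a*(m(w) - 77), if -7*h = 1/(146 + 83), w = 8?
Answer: -69/1603 ≈ -0.043044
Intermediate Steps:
h = -1/1603 (h = -1/(7*(146 + 83)) = -⅐/229 = -⅐*1/229 = -1/1603 ≈ -0.00062383)
a = 1/1603 (a = -1*(-1/1603) = 1/1603 ≈ 0.00062383)
a*(m(w) - 77) = (8 - 77)/1603 = (1/1603)*(-69) = -69/1603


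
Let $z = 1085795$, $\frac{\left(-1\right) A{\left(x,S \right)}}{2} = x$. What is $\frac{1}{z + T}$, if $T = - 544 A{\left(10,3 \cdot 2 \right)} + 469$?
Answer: $\frac{1}{1097144} \approx 9.1146 \cdot 10^{-7}$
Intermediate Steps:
$A{\left(x,S \right)} = - 2 x$
$T = 11349$ ($T = - 544 \left(\left(-2\right) 10\right) + 469 = \left(-544\right) \left(-20\right) + 469 = 10880 + 469 = 11349$)
$\frac{1}{z + T} = \frac{1}{1085795 + 11349} = \frac{1}{1097144}$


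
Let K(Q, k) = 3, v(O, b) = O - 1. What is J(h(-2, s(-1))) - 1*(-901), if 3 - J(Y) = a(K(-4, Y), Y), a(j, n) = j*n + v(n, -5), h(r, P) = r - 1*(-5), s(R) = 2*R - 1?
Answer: 893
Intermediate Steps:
v(O, b) = -1 + O
s(R) = -1 + 2*R
h(r, P) = 5 + r (h(r, P) = r + 5 = 5 + r)
a(j, n) = -1 + n + j*n (a(j, n) = j*n + (-1 + n) = -1 + n + j*n)
J(Y) = 4 - 4*Y (J(Y) = 3 - (-1 + Y + 3*Y) = 3 - (-1 + 4*Y) = 3 + (1 - 4*Y) = 4 - 4*Y)
J(h(-2, s(-1))) - 1*(-901) = (4 - 4*(5 - 2)) - 1*(-901) = (4 - 4*3) + 901 = (4 - 12) + 901 = -8 + 901 = 893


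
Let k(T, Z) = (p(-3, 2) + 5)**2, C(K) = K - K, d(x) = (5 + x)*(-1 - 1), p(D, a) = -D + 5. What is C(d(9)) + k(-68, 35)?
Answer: 169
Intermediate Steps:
p(D, a) = 5 - D
d(x) = -10 - 2*x (d(x) = (5 + x)*(-2) = -10 - 2*x)
C(K) = 0
k(T, Z) = 169 (k(T, Z) = ((5 - 1*(-3)) + 5)**2 = ((5 + 3) + 5)**2 = (8 + 5)**2 = 13**2 = 169)
C(d(9)) + k(-68, 35) = 0 + 169 = 169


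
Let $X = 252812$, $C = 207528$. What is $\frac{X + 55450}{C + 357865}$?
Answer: $\frac{308262}{565393} \approx 0.54522$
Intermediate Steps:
$\frac{X + 55450}{C + 357865} = \frac{252812 + 55450}{207528 + 357865} = \frac{308262}{565393}$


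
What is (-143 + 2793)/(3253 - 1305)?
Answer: 1325/974 ≈ 1.3604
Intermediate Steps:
(-143 + 2793)/(3253 - 1305) = 2650/1948 = 2650*(1/1948) = 1325/974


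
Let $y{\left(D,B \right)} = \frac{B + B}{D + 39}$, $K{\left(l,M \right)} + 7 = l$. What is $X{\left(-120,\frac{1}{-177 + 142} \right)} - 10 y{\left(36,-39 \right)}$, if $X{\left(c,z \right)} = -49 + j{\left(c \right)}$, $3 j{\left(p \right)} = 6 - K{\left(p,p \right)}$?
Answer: $\frac{86}{15} \approx 5.7333$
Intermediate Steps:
$K{\left(l,M \right)} = -7 + l$
$j{\left(p \right)} = \frac{13}{3} - \frac{p}{3}$ ($j{\left(p \right)} = \frac{6 - \left(-7 + p\right)}{3} = \frac{13 - p}{3} = \frac{13}{3} - \frac{p}{3}$)
$y{\left(D,B \right)} = \frac{2 B}{39 + D}$
$X{\left(c,z \right)} = - \frac{134}{3} - \frac{c}{3}$ ($X{\left(c,z \right)} = -49 - \left(- \frac{13}{3} + \frac{c}{3}\right) = - \frac{134}{3} - \frac{c}{3}$)
$X{\left(-120,\frac{1}{-177 + 142} \right)} - 10 y{\left(36,-39 \right)} = \left(- \frac{134}{3} - -40\right) - 10 \cdot 2 \left(-39\right) \frac{1}{39 + 36} = \left(- \frac{134}{3} + 40\right) - 10 \cdot 2 \left(-39\right) \frac{1}{75} = - \frac{14}{3} - 10 \cdot 2 \left(-39\right) \frac{1}{75} = - \frac{14}{3} - - \frac{52}{5} = - \frac{14}{3} + \frac{52}{5} = \frac{86}{15}$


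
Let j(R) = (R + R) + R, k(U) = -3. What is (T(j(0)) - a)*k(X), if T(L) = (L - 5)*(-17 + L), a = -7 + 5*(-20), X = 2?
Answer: -576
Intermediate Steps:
j(R) = 3*R (j(R) = 2*R + R = 3*R)
a = -107 (a = -7 - 100 = -107)
T(L) = (-17 + L)*(-5 + L) (T(L) = (-5 + L)*(-17 + L) = (-17 + L)*(-5 + L))
(T(j(0)) - a)*k(X) = ((85 + (3*0)² - 66*0) - 1*(-107))*(-3) = ((85 + 0² - 22*0) + 107)*(-3) = ((85 + 0 + 0) + 107)*(-3) = (85 + 107)*(-3) = 192*(-3) = -576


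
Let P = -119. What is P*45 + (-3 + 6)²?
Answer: -5346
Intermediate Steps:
P*45 + (-3 + 6)² = -119*45 + (-3 + 6)² = -5355 + 3² = -5355 + 9 = -5346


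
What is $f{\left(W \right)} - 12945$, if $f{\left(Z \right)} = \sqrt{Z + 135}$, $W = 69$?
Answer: $-12945 + 2 \sqrt{51} \approx -12931.0$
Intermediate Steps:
$f{\left(Z \right)} = \sqrt{135 + Z}$
$f{\left(W \right)} - 12945 = \sqrt{135 + 69} - 12945 = \sqrt{204} - 12945 = 2 \sqrt{51} - 12945 = -12945 + 2 \sqrt{51}$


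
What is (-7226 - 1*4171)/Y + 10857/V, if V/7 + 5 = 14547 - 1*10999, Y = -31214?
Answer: 29597495/36863734 ≈ 0.80289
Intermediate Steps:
V = 24801 (V = -35 + 7*(14547 - 1*10999) = -35 + 7*(14547 - 10999) = -35 + 7*3548 = -35 + 24836 = 24801)
(-7226 - 1*4171)/Y + 10857/V = (-7226 - 1*4171)/(-31214) + 10857/24801 = (-7226 - 4171)*(-1/31214) + 10857*(1/24801) = -11397*(-1/31214) + 517/1181 = 11397/31214 + 517/1181 = 29597495/36863734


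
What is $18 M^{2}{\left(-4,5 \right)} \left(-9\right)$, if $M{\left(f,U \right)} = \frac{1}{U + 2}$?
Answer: $- \frac{162}{49} \approx -3.3061$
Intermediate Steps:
$M{\left(f,U \right)} = \frac{1}{2 + U}$
$18 M^{2}{\left(-4,5 \right)} \left(-9\right) = 18 \left(\frac{1}{2 + 5}\right)^{2} \left(-9\right) = 18 \left(\frac{1}{7}\right)^{2} \left(-9\right) = \frac{18}{49} \left(-9\right) = - \frac{162}{49}$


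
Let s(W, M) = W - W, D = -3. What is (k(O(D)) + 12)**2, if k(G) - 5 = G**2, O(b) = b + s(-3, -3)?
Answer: 676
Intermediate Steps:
s(W, M) = 0
O(b) = b (O(b) = b + 0 = b)
k(G) = 5 + G**2
(k(O(D)) + 12)**2 = ((5 + (-3)**2) + 12)**2 = ((5 + 9) + 12)**2 = (14 + 12)**2 = 26**2 = 676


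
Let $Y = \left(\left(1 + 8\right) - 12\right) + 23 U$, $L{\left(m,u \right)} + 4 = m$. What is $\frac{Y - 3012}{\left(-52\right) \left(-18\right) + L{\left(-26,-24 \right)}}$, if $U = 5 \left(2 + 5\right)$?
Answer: $- \frac{1105}{453} \approx -2.4393$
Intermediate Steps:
$L{\left(m,u \right)} = -4 + m$
$U = 35$ ($U = 5 \cdot 7 = 35$)
$Y = 802$ ($Y = \left(\left(1 + 8\right) - 12\right) + 23 \cdot 35 = \left(9 - 12\right) + 805 = -3 + 805 = 802$)
$\frac{Y - 3012}{\left(-52\right) \left(-18\right) + L{\left(-26,-24 \right)}} = \frac{802 - 3012}{\left(-52\right) \left(-18\right) - 30} = - \frac{2210}{936 - 30} = - \frac{2210}{906} = \left(-2210\right) \frac{1}{906} = - \frac{1105}{453}$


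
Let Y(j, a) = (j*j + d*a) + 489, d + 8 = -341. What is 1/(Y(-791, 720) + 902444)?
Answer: 1/1277334 ≈ 7.8288e-7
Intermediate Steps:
d = -349 (d = -8 - 341 = -349)
Y(j, a) = 489 + j**2 - 349*a (Y(j, a) = (j*j - 349*a) + 489 = (j**2 - 349*a) + 489 = 489 + j**2 - 349*a)
1/(Y(-791, 720) + 902444) = 1/((489 + (-791)**2 - 349*720) + 902444) = 1/((489 + 625681 - 251280) + 902444) = 1/(374890 + 902444) = 1/1277334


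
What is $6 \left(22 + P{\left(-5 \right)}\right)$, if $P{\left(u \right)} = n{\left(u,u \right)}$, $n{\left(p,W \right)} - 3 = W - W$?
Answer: $150$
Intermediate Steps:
$n{\left(p,W \right)} = 3$ ($n{\left(p,W \right)} = 3 + \left(W - W\right) = 3 + 0 = 3$)
$P{\left(u \right)} = 3$
$6 \left(22 + P{\left(-5 \right)}\right) = 6 \left(22 + 3\right) = 6 \cdot 25 = 150$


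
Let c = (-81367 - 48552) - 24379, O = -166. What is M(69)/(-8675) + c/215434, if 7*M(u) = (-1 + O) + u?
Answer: -667759537/934444975 ≈ -0.71461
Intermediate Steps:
M(u) = -167/7 + u/7 (M(u) = ((-1 - 166) + u)/7 = (-167 + u)/7 = -167/7 + u/7)
c = -154298 (c = -129919 - 24379 = -154298)
M(69)/(-8675) + c/215434 = (-167/7 + (⅐)*69)/(-8675) - 154298/215434 = (-167/7 + 69/7)*(-1/8675) - 154298*1/215434 = -14*(-1/8675) - 77149/107717 = 14/8675 - 77149/107717 = -667759537/934444975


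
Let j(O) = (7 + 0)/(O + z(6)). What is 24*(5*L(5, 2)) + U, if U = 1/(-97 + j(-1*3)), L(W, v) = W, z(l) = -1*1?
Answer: 236996/395 ≈ 599.99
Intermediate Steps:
z(l) = -1
j(O) = 7/(-1 + O) (j(O) = (7 + 0)/(O - 1) = 7/(-1 + O))
U = -4/395 (U = 1/(-97 + 7/(-1 - 1*3)) = 1/(-97 + 7/(-1 - 3)) = 1/(-97 + 7/(-4)) = 1/(-97 + 7*(-1/4)) = 1/(-97 - 7/4) = 1/(-395/4) = -4/395 ≈ -0.010127)
24*(5*L(5, 2)) + U = 24*(5*5) - 4/395 = 24*25 - 4/395 = 600 - 4/395 = 236996/395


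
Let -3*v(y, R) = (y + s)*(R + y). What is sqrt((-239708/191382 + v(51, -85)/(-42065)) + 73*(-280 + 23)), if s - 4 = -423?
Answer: I*sqrt(33777238847778233296035)/1341747305 ≈ 136.98*I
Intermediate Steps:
s = -419 (s = 4 - 423 = -419)
v(y, R) = -(-419 + y)*(R + y)/3 (v(y, R) = -(y - 419)*(R + y)/3 = -(-419 + y)*(R + y)/3)
sqrt((-239708/191382 + v(51, -85)/(-42065)) + 73*(-280 + 23)) = sqrt((-239708/191382 + (-1/3*51**2 + (419/3)*(-85) + (419/3)*51 - 1/3*(-85)*51)/(-42065)) + 73*(-280 + 23)) = sqrt((-239708*1/191382 + (-1/3*2601 - 35615/3 + 7123 + 1445)*(-1/42065)) + 73*(-257)) = sqrt((-119854/95691 + (-867 - 35615/3 + 7123 + 1445)*(-1/42065)) - 18761) = sqrt((-119854/95691 - 12512/3*(-1/42065)) - 18761) = sqrt((-119854/95691 + 12512/126195) - 18761) = sqrt(-1547521082/1341747305 - 18761) = sqrt(-25174068710187/1341747305) = I*sqrt(33777238847778233296035)/1341747305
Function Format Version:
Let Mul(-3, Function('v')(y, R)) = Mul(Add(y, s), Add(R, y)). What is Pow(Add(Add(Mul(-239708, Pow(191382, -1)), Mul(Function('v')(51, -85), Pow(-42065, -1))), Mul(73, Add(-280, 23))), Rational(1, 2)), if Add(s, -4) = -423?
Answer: Mul(Rational(1, 1341747305), I, Pow(33777238847778233296035, Rational(1, 2))) ≈ Mul(136.98, I)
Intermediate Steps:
s = -419 (s = Add(4, -423) = -419)
Function('v')(y, R) = Mul(Rational(-1, 3), Add(-419, y), Add(R, y)) (Function('v')(y, R) = Mul(Rational(-1, 3), Mul(Add(y, -419), Add(R, y))) = Mul(Rational(-1, 3), Mul(Add(-419, y), Add(R, y))) = Mul(Rational(-1, 3), Add(-419, y), Add(R, y)))
Pow(Add(Add(Mul(-239708, Pow(191382, -1)), Mul(Function('v')(51, -85), Pow(-42065, -1))), Mul(73, Add(-280, 23))), Rational(1, 2)) = Pow(Add(Add(Mul(-239708, Pow(191382, -1)), Mul(Add(Mul(Rational(-1, 3), Pow(51, 2)), Mul(Rational(419, 3), -85), Mul(Rational(419, 3), 51), Mul(Rational(-1, 3), -85, 51)), Pow(-42065, -1))), Mul(73, Add(-280, 23))), Rational(1, 2)) = Pow(Add(Add(Mul(-239708, Rational(1, 191382)), Mul(Add(Mul(Rational(-1, 3), 2601), Rational(-35615, 3), 7123, 1445), Rational(-1, 42065))), Mul(73, -257)), Rational(1, 2)) = Pow(Add(Add(Rational(-119854, 95691), Mul(Add(-867, Rational(-35615, 3), 7123, 1445), Rational(-1, 42065))), -18761), Rational(1, 2)) = Pow(Add(Add(Rational(-119854, 95691), Mul(Rational(-12512, 3), Rational(-1, 42065))), -18761), Rational(1, 2)) = Pow(Add(Add(Rational(-119854, 95691), Rational(12512, 126195)), -18761), Rational(1, 2)) = Pow(Add(Rational(-1547521082, 1341747305), -18761), Rational(1, 2)) = Pow(Rational(-25174068710187, 1341747305), Rational(1, 2)) = Mul(Rational(1, 1341747305), I, Pow(33777238847778233296035, Rational(1, 2)))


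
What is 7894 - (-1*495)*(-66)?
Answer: -24776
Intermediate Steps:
7894 - (-1*495)*(-66) = 7894 - (-495)*(-66) = 7894 - 1*32670 = 7894 - 32670 = -24776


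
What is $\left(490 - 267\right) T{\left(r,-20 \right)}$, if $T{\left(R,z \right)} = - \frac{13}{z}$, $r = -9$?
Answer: $\frac{2899}{20} \approx 144.95$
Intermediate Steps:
$\left(490 - 267\right) T{\left(r,-20 \right)} = \left(490 - 267\right) \left(- \frac{13}{-20}\right) = 223 \left(\left(-13\right) \left(- \frac{1}{20}\right)\right) = 223 \cdot \frac{13}{20} = \frac{2899}{20}$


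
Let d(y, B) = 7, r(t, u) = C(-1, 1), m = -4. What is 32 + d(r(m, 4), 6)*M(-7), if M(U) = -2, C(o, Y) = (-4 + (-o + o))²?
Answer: 18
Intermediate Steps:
C(o, Y) = 16 (C(o, Y) = (-4 + 0)² = (-4)² = 16)
r(t, u) = 16
32 + d(r(m, 4), 6)*M(-7) = 32 + 7*(-2) = 32 - 14 = 18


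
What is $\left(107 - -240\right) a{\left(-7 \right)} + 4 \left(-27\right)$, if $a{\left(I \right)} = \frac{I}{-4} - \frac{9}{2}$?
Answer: $- \frac{4249}{4} \approx -1062.3$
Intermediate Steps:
$a{\left(I \right)} = - \frac{9}{2} - \frac{I}{4}$ ($a{\left(I \right)} = I \left(- \frac{1}{4}\right) - \frac{9}{2} = - \frac{I}{4} - \frac{9}{2} = - \frac{9}{2} - \frac{I}{4}$)
$\left(107 - -240\right) a{\left(-7 \right)} + 4 \left(-27\right) = \left(107 - -240\right) \left(- \frac{9}{2} - - \frac{7}{4}\right) + 4 \left(-27\right) = \left(107 + 240\right) \left(- \frac{9}{2} + \frac{7}{4}\right) - 108 = 347 \left(- \frac{11}{4}\right) - 108 = - \frac{3817}{4} - 108 = - \frac{4249}{4}$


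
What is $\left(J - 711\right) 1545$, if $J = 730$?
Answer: $29355$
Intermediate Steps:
$\left(J - 711\right) 1545 = \left(730 - 711\right) 1545 = 19 \cdot 1545 = 29355$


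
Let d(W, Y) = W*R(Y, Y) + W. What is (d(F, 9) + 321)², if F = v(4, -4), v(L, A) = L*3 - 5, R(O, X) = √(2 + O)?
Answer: 108123 + 4592*√11 ≈ 1.2335e+5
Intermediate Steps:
v(L, A) = -5 + 3*L (v(L, A) = 3*L - 5 = -5 + 3*L)
F = 7 (F = -5 + 3*4 = -5 + 12 = 7)
d(W, Y) = W + W*√(2 + Y) (d(W, Y) = W*√(2 + Y) + W = W + W*√(2 + Y))
(d(F, 9) + 321)² = (7*(1 + √(2 + 9)) + 321)² = (7*(1 + √11) + 321)² = ((7 + 7*√11) + 321)² = (328 + 7*√11)²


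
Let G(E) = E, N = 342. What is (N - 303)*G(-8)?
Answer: -312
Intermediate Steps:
(N - 303)*G(-8) = (342 - 303)*(-8) = 39*(-8) = -312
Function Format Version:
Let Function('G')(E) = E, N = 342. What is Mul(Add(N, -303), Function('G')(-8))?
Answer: -312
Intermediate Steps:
Mul(Add(N, -303), Function('G')(-8)) = Mul(Add(342, -303), -8) = Mul(39, -8) = -312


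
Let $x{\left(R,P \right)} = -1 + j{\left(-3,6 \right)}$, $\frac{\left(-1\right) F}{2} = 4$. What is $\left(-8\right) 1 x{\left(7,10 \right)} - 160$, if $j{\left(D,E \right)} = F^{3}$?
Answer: $3944$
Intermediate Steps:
$F = -8$ ($F = \left(-2\right) 4 = -8$)
$j{\left(D,E \right)} = -512$ ($j{\left(D,E \right)} = \left(-8\right)^{3} = -512$)
$x{\left(R,P \right)} = -513$ ($x{\left(R,P \right)} = -1 - 512 = -513$)
$\left(-8\right) 1 x{\left(7,10 \right)} - 160 = \left(-8\right) 1 \left(-513\right) - 160 = \left(-8\right) \left(-513\right) - 160 = 4104 - 160 = 3944$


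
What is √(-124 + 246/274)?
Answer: I*√2310505/137 ≈ 11.095*I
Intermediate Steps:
√(-124 + 246/274) = √(-124 + 246*(1/274)) = √(-124 + 123/137) = √(-16865/137) = I*√2310505/137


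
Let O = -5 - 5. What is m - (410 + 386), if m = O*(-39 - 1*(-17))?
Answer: -576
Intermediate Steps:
O = -10
m = 220 (m = -10*(-39 - 1*(-17)) = -10*(-39 + 17) = -10*(-22) = 220)
m - (410 + 386) = 220 - (410 + 386) = 220 - 1*796 = 220 - 796 = -576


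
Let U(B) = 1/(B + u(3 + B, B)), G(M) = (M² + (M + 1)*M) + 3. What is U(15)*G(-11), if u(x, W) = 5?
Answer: 117/10 ≈ 11.700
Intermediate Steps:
G(M) = 3 + M² + M*(1 + M) (G(M) = (M² + (1 + M)*M) + 3 = (M² + M*(1 + M)) + 3 = 3 + M² + M*(1 + M))
U(B) = 1/(5 + B) (U(B) = 1/(B + 5) = 1/(5 + B))
U(15)*G(-11) = (3 - 11 + 2*(-11)²)/(5 + 15) = (3 - 11 + 2*121)/20 = (3 - 11 + 242)/20 = (1/20)*234 = 117/10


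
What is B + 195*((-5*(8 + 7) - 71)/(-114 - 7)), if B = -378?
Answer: -17268/121 ≈ -142.71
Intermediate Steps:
B + 195*((-5*(8 + 7) - 71)/(-114 - 7)) = -378 + 195*((-5*(8 + 7) - 71)/(-114 - 7)) = -378 + 195*((-5*15 - 71)/(-121)) = -378 + 195*((-75 - 71)*(-1/121)) = -378 + 195*(-146*(-1/121)) = -378 + 195*(146/121) = -378 + 28470/121 = -17268/121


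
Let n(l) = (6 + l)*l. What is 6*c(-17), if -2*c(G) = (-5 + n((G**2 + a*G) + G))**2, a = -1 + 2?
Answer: -13286707500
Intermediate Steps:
a = 1
n(l) = l*(6 + l)
c(G) = -(-5 + (G**2 + 2*G)*(6 + G**2 + 2*G))**2/2 (c(G) = -(-5 + ((G**2 + 1*G) + G)*(6 + ((G**2 + 1*G) + G)))**2/2 = -(-5 + ((G**2 + G) + G)*(6 + ((G**2 + G) + G)))**2/2 = -(-5 + ((G + G**2) + G)*(6 + ((G + G**2) + G)))**2/2 = -(-5 + (G**2 + 2*G)*(6 + (G**2 + 2*G)))**2/2 = -(-5 + (G**2 + 2*G)*(6 + G**2 + 2*G))**2/2)
6*c(-17) = 6*(-(-5 - 17*(2 - 17)*(6 - 17*(2 - 17)))**2/2) = 6*(-(-5 - 17*(-15)*(6 - 17*(-15)))**2/2) = 6*(-(-5 - 17*(-15)*(6 + 255))**2/2) = 6*(-(-5 - 17*(-15)*261)**2/2) = 6*(-(-5 + 66555)**2/2) = 6*(-1/2*66550**2) = 6*(-1/2*4428902500) = 6*(-2214451250) = -13286707500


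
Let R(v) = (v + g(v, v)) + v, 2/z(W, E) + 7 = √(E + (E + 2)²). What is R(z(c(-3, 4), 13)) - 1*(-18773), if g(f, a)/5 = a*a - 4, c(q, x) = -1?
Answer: 95698135/5103 + 148*√238/5103 ≈ 18754.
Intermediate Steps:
z(W, E) = 2/(-7 + √(E + (2 + E)²)) (z(W, E) = 2/(-7 + √(E + (E + 2)²)) = 2/(-7 + √(E + (2 + E)²)))
g(f, a) = -20 + 5*a² (g(f, a) = 5*(a*a - 4) = 5*(a² - 4) = 5*(-4 + a²) = -20 + 5*a²)
R(v) = -20 + 2*v + 5*v² (R(v) = (v + (-20 + 5*v²)) + v = (-20 + v + 5*v²) + v = -20 + 2*v + 5*v²)
R(z(c(-3, 4), 13)) - 1*(-18773) = (-20 + 2*(2/(-7 + √(13 + (2 + 13)²))) + 5*(2/(-7 + √(13 + (2 + 13)²)))²) - 1*(-18773) = (-20 + 2*(2/(-7 + √(13 + 15²))) + 5*(2/(-7 + √(13 + 15²)))²) + 18773 = (-20 + 2*(2/(-7 + √(13 + 225))) + 5*(2/(-7 + √(13 + 225)))²) + 18773 = (-20 + 2*(2/(-7 + √238)) + 5*(2/(-7 + √238))²) + 18773 = (-20 + 4/(-7 + √238) + 5*(4/(-7 + √238)²)) + 18773 = (-20 + 4/(-7 + √238) + 20/(-7 + √238)²) + 18773 = 18753 + 4/(-7 + √238) + 20/(-7 + √238)²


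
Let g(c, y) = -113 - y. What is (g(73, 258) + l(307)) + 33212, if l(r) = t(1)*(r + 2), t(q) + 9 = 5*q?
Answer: 31605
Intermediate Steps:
t(q) = -9 + 5*q
l(r) = -8 - 4*r (l(r) = (-9 + 5*1)*(r + 2) = (-9 + 5)*(2 + r) = -4*(2 + r) = -8 - 4*r)
(g(73, 258) + l(307)) + 33212 = ((-113 - 1*258) + (-8 - 4*307)) + 33212 = ((-113 - 258) + (-8 - 1228)) + 33212 = (-371 - 1236) + 33212 = -1607 + 33212 = 31605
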